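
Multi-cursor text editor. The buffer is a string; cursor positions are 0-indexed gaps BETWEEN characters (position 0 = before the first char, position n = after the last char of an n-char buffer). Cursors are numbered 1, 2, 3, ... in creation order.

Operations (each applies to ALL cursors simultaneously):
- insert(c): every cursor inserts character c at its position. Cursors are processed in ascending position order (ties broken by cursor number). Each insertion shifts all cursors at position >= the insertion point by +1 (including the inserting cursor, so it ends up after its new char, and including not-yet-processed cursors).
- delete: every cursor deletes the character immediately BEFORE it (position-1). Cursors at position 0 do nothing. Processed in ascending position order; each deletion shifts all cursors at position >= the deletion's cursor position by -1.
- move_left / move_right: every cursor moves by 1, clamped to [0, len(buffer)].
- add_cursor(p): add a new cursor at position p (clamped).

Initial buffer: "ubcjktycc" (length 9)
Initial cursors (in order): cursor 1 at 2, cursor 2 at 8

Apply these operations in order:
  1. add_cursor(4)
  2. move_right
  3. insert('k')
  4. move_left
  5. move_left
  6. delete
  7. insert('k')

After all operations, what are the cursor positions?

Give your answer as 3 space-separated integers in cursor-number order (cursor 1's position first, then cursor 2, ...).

Answer: 2 10 5

Derivation:
After op 1 (add_cursor(4)): buffer="ubcjktycc" (len 9), cursors c1@2 c3@4 c2@8, authorship .........
After op 2 (move_right): buffer="ubcjktycc" (len 9), cursors c1@3 c3@5 c2@9, authorship .........
After op 3 (insert('k')): buffer="ubckjkktycck" (len 12), cursors c1@4 c3@7 c2@12, authorship ...1..3....2
After op 4 (move_left): buffer="ubckjkktycck" (len 12), cursors c1@3 c3@6 c2@11, authorship ...1..3....2
After op 5 (move_left): buffer="ubckjkktycck" (len 12), cursors c1@2 c3@5 c2@10, authorship ...1..3....2
After op 6 (delete): buffer="uckkktyck" (len 9), cursors c1@1 c3@3 c2@7, authorship ..1.3...2
After op 7 (insert('k')): buffer="ukckkkktykck" (len 12), cursors c1@2 c3@5 c2@10, authorship .1.13.3..2.2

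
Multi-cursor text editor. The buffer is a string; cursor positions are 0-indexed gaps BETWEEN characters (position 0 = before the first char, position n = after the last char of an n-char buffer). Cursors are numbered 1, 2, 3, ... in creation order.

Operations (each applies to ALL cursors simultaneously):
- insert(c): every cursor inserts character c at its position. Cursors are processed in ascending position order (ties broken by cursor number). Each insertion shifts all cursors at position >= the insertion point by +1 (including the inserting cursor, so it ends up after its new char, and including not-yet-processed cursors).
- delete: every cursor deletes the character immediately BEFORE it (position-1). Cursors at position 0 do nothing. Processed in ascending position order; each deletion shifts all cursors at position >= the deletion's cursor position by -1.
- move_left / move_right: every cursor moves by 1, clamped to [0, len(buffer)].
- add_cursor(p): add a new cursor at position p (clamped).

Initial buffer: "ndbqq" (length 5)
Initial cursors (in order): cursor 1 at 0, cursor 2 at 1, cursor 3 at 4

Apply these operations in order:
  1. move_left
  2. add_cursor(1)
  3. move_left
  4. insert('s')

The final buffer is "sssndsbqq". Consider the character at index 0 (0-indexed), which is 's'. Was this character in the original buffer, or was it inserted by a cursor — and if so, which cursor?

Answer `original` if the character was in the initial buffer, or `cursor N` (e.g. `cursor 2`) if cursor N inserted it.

Answer: cursor 1

Derivation:
After op 1 (move_left): buffer="ndbqq" (len 5), cursors c1@0 c2@0 c3@3, authorship .....
After op 2 (add_cursor(1)): buffer="ndbqq" (len 5), cursors c1@0 c2@0 c4@1 c3@3, authorship .....
After op 3 (move_left): buffer="ndbqq" (len 5), cursors c1@0 c2@0 c4@0 c3@2, authorship .....
After op 4 (insert('s')): buffer="sssndsbqq" (len 9), cursors c1@3 c2@3 c4@3 c3@6, authorship 124..3...
Authorship (.=original, N=cursor N): 1 2 4 . . 3 . . .
Index 0: author = 1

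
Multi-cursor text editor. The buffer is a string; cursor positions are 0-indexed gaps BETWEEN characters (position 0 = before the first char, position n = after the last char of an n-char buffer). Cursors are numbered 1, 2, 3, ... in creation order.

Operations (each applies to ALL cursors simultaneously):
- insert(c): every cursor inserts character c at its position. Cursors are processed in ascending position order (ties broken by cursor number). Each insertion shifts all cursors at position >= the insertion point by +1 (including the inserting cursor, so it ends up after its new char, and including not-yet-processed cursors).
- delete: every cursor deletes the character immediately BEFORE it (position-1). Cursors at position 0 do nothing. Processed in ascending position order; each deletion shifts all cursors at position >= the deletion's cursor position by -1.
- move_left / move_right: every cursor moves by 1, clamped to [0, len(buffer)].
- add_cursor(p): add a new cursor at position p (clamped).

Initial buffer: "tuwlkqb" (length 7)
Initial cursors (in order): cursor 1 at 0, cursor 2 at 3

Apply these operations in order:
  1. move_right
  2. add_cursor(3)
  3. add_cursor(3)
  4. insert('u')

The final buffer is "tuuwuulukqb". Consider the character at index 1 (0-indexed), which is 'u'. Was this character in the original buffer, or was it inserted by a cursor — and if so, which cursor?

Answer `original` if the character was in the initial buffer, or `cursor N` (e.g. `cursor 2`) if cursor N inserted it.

Answer: cursor 1

Derivation:
After op 1 (move_right): buffer="tuwlkqb" (len 7), cursors c1@1 c2@4, authorship .......
After op 2 (add_cursor(3)): buffer="tuwlkqb" (len 7), cursors c1@1 c3@3 c2@4, authorship .......
After op 3 (add_cursor(3)): buffer="tuwlkqb" (len 7), cursors c1@1 c3@3 c4@3 c2@4, authorship .......
After op 4 (insert('u')): buffer="tuuwuulukqb" (len 11), cursors c1@2 c3@6 c4@6 c2@8, authorship .1..34.2...
Authorship (.=original, N=cursor N): . 1 . . 3 4 . 2 . . .
Index 1: author = 1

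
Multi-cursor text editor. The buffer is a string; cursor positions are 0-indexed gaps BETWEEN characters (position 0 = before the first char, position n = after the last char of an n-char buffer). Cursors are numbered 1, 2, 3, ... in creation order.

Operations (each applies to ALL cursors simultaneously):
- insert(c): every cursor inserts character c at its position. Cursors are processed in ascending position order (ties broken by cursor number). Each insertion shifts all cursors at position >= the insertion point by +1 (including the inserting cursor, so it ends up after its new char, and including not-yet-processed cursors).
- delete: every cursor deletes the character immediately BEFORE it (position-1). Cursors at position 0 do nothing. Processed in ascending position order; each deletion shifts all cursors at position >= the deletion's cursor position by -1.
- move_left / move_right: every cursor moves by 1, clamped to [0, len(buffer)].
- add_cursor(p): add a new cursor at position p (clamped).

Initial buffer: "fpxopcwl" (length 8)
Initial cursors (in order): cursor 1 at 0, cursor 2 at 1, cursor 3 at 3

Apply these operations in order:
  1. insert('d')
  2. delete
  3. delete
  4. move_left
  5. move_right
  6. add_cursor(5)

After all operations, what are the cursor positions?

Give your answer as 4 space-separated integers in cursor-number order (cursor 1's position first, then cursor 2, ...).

Answer: 1 1 1 5

Derivation:
After op 1 (insert('d')): buffer="dfdpxdopcwl" (len 11), cursors c1@1 c2@3 c3@6, authorship 1.2..3.....
After op 2 (delete): buffer="fpxopcwl" (len 8), cursors c1@0 c2@1 c3@3, authorship ........
After op 3 (delete): buffer="popcwl" (len 6), cursors c1@0 c2@0 c3@1, authorship ......
After op 4 (move_left): buffer="popcwl" (len 6), cursors c1@0 c2@0 c3@0, authorship ......
After op 5 (move_right): buffer="popcwl" (len 6), cursors c1@1 c2@1 c3@1, authorship ......
After op 6 (add_cursor(5)): buffer="popcwl" (len 6), cursors c1@1 c2@1 c3@1 c4@5, authorship ......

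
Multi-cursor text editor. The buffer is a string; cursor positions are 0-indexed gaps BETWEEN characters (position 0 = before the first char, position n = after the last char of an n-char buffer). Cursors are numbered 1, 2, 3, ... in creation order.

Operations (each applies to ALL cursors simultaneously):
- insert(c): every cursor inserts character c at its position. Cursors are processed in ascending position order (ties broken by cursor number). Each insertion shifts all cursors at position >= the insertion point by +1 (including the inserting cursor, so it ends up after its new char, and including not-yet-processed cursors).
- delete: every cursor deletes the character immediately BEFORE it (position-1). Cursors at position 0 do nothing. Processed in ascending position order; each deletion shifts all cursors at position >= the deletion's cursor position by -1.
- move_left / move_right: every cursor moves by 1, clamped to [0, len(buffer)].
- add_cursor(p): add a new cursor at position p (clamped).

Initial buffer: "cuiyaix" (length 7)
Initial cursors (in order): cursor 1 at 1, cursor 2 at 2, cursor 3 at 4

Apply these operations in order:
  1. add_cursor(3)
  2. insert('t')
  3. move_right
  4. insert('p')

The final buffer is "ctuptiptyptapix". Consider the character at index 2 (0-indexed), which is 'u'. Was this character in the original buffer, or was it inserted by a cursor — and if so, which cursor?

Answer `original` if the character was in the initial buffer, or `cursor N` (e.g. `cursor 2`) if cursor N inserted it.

Answer: original

Derivation:
After op 1 (add_cursor(3)): buffer="cuiyaix" (len 7), cursors c1@1 c2@2 c4@3 c3@4, authorship .......
After op 2 (insert('t')): buffer="ctutitytaix" (len 11), cursors c1@2 c2@4 c4@6 c3@8, authorship .1.2.4.3...
After op 3 (move_right): buffer="ctutitytaix" (len 11), cursors c1@3 c2@5 c4@7 c3@9, authorship .1.2.4.3...
After op 4 (insert('p')): buffer="ctuptiptyptapix" (len 15), cursors c1@4 c2@7 c4@10 c3@13, authorship .1.12.24.43.3..
Authorship (.=original, N=cursor N): . 1 . 1 2 . 2 4 . 4 3 . 3 . .
Index 2: author = original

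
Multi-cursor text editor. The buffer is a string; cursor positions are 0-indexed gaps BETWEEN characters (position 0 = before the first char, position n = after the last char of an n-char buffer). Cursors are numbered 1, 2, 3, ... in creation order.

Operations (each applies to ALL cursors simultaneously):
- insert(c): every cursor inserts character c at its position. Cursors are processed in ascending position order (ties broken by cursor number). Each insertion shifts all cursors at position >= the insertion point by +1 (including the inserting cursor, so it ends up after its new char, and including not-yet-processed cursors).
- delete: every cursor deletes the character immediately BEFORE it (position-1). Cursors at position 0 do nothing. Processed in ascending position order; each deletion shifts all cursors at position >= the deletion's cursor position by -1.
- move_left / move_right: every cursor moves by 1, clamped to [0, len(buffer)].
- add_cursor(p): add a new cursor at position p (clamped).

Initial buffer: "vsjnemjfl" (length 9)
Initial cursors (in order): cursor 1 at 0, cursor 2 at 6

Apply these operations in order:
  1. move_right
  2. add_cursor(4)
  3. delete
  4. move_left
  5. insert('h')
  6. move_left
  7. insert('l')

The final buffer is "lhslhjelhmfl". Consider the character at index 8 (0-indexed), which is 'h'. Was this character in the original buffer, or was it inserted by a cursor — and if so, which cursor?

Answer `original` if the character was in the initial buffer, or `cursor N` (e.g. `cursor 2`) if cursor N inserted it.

Answer: cursor 2

Derivation:
After op 1 (move_right): buffer="vsjnemjfl" (len 9), cursors c1@1 c2@7, authorship .........
After op 2 (add_cursor(4)): buffer="vsjnemjfl" (len 9), cursors c1@1 c3@4 c2@7, authorship .........
After op 3 (delete): buffer="sjemfl" (len 6), cursors c1@0 c3@2 c2@4, authorship ......
After op 4 (move_left): buffer="sjemfl" (len 6), cursors c1@0 c3@1 c2@3, authorship ......
After op 5 (insert('h')): buffer="hshjehmfl" (len 9), cursors c1@1 c3@3 c2@6, authorship 1.3..2...
After op 6 (move_left): buffer="hshjehmfl" (len 9), cursors c1@0 c3@2 c2@5, authorship 1.3..2...
After op 7 (insert('l')): buffer="lhslhjelhmfl" (len 12), cursors c1@1 c3@4 c2@8, authorship 11.33..22...
Authorship (.=original, N=cursor N): 1 1 . 3 3 . . 2 2 . . .
Index 8: author = 2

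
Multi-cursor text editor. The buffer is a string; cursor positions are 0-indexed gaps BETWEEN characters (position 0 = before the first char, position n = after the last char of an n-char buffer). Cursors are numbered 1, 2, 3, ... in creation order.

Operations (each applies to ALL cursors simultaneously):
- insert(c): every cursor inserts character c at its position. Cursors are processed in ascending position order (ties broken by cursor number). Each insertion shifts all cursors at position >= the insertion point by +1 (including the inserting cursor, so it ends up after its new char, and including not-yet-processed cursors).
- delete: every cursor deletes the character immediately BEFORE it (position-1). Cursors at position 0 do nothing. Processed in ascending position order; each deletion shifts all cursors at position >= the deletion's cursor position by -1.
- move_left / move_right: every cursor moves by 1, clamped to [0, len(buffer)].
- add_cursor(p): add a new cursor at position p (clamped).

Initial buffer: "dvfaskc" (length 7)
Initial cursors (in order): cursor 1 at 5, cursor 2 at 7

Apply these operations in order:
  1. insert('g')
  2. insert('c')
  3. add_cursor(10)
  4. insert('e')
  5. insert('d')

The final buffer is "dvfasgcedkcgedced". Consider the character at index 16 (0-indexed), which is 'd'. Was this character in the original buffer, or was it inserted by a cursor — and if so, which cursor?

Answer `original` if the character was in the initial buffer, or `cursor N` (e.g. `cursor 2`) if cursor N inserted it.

Answer: cursor 2

Derivation:
After op 1 (insert('g')): buffer="dvfasgkcg" (len 9), cursors c1@6 c2@9, authorship .....1..2
After op 2 (insert('c')): buffer="dvfasgckcgc" (len 11), cursors c1@7 c2@11, authorship .....11..22
After op 3 (add_cursor(10)): buffer="dvfasgckcgc" (len 11), cursors c1@7 c3@10 c2@11, authorship .....11..22
After op 4 (insert('e')): buffer="dvfasgcekcgece" (len 14), cursors c1@8 c3@12 c2@14, authorship .....111..2322
After op 5 (insert('d')): buffer="dvfasgcedkcgedced" (len 17), cursors c1@9 c3@14 c2@17, authorship .....1111..233222
Authorship (.=original, N=cursor N): . . . . . 1 1 1 1 . . 2 3 3 2 2 2
Index 16: author = 2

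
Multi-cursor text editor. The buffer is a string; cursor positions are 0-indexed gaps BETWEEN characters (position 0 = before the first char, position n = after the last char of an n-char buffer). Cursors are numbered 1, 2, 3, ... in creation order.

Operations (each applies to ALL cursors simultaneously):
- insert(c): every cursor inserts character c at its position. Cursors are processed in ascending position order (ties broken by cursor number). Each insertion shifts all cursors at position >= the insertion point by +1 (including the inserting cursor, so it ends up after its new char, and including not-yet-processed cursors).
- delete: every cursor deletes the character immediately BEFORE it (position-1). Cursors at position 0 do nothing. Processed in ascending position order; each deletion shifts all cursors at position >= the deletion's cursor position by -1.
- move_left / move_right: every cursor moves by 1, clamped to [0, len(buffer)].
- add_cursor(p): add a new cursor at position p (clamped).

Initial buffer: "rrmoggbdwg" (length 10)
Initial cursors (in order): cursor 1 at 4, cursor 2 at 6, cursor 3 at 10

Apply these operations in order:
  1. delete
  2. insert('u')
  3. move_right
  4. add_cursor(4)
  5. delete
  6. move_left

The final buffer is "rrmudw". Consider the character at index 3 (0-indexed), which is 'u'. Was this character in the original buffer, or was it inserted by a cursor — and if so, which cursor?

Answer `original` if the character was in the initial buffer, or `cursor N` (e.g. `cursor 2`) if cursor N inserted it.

After op 1 (delete): buffer="rrmgbdw" (len 7), cursors c1@3 c2@4 c3@7, authorship .......
After op 2 (insert('u')): buffer="rrmugubdwu" (len 10), cursors c1@4 c2@6 c3@10, authorship ...1.2...3
After op 3 (move_right): buffer="rrmugubdwu" (len 10), cursors c1@5 c2@7 c3@10, authorship ...1.2...3
After op 4 (add_cursor(4)): buffer="rrmugubdwu" (len 10), cursors c4@4 c1@5 c2@7 c3@10, authorship ...1.2...3
After op 5 (delete): buffer="rrmudw" (len 6), cursors c1@3 c4@3 c2@4 c3@6, authorship ...2..
After op 6 (move_left): buffer="rrmudw" (len 6), cursors c1@2 c4@2 c2@3 c3@5, authorship ...2..
Authorship (.=original, N=cursor N): . . . 2 . .
Index 3: author = 2

Answer: cursor 2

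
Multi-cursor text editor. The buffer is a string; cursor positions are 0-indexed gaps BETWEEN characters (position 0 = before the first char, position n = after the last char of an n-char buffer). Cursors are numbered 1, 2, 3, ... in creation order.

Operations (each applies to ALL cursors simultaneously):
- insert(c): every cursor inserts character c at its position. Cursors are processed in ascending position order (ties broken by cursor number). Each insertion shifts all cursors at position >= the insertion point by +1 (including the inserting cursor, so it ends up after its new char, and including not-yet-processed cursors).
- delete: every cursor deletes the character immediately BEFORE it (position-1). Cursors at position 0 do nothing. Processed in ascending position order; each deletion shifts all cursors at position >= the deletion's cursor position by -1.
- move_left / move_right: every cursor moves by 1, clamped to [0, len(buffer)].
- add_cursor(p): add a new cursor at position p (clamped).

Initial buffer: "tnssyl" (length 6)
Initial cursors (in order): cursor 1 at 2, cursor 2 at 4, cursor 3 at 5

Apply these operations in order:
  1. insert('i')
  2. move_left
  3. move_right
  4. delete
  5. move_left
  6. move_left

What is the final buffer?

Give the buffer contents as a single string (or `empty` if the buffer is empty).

Answer: tnssyl

Derivation:
After op 1 (insert('i')): buffer="tnissiyil" (len 9), cursors c1@3 c2@6 c3@8, authorship ..1..2.3.
After op 2 (move_left): buffer="tnissiyil" (len 9), cursors c1@2 c2@5 c3@7, authorship ..1..2.3.
After op 3 (move_right): buffer="tnissiyil" (len 9), cursors c1@3 c2@6 c3@8, authorship ..1..2.3.
After op 4 (delete): buffer="tnssyl" (len 6), cursors c1@2 c2@4 c3@5, authorship ......
After op 5 (move_left): buffer="tnssyl" (len 6), cursors c1@1 c2@3 c3@4, authorship ......
After op 6 (move_left): buffer="tnssyl" (len 6), cursors c1@0 c2@2 c3@3, authorship ......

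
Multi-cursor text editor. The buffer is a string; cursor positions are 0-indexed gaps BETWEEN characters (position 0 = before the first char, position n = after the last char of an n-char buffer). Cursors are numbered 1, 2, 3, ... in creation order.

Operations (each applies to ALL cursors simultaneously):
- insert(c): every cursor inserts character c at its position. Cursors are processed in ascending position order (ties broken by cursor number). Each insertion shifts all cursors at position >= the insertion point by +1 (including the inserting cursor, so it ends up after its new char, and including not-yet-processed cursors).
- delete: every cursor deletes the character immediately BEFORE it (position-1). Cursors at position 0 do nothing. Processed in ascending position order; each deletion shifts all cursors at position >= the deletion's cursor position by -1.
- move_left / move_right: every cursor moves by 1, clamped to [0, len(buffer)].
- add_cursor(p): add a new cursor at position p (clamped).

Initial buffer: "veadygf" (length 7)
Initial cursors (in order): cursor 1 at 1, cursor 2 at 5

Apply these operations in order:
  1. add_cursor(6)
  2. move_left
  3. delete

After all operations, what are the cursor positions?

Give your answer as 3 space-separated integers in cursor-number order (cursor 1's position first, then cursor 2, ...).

After op 1 (add_cursor(6)): buffer="veadygf" (len 7), cursors c1@1 c2@5 c3@6, authorship .......
After op 2 (move_left): buffer="veadygf" (len 7), cursors c1@0 c2@4 c3@5, authorship .......
After op 3 (delete): buffer="veagf" (len 5), cursors c1@0 c2@3 c3@3, authorship .....

Answer: 0 3 3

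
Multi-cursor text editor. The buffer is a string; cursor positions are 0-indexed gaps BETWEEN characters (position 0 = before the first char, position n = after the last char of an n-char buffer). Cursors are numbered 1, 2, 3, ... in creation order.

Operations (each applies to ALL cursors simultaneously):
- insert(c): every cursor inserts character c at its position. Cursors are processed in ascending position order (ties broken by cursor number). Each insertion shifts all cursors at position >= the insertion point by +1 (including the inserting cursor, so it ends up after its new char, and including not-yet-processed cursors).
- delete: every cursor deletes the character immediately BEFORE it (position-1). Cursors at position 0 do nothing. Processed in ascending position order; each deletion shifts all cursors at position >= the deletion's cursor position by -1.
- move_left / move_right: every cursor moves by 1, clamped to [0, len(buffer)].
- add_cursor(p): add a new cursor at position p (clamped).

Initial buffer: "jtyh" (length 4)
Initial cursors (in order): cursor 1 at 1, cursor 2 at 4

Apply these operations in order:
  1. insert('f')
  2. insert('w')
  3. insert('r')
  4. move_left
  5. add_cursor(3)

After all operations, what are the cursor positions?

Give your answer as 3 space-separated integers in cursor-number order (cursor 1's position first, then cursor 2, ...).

After op 1 (insert('f')): buffer="jftyhf" (len 6), cursors c1@2 c2@6, authorship .1...2
After op 2 (insert('w')): buffer="jfwtyhfw" (len 8), cursors c1@3 c2@8, authorship .11...22
After op 3 (insert('r')): buffer="jfwrtyhfwr" (len 10), cursors c1@4 c2@10, authorship .111...222
After op 4 (move_left): buffer="jfwrtyhfwr" (len 10), cursors c1@3 c2@9, authorship .111...222
After op 5 (add_cursor(3)): buffer="jfwrtyhfwr" (len 10), cursors c1@3 c3@3 c2@9, authorship .111...222

Answer: 3 9 3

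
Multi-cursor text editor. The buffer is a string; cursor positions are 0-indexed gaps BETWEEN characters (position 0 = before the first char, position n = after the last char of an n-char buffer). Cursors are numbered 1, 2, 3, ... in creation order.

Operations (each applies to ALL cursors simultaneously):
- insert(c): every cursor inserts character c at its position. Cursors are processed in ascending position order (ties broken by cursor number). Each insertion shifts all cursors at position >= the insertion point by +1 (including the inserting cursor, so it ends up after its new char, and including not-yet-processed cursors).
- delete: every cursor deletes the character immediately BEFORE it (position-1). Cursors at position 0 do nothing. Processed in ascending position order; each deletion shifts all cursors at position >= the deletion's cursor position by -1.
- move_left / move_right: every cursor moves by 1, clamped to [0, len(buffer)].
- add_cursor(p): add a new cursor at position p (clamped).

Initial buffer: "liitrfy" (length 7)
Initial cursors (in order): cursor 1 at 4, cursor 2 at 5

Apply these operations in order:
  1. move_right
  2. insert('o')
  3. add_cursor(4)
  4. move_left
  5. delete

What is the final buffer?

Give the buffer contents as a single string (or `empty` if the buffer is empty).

Answer: litooy

Derivation:
After op 1 (move_right): buffer="liitrfy" (len 7), cursors c1@5 c2@6, authorship .......
After op 2 (insert('o')): buffer="liitrofoy" (len 9), cursors c1@6 c2@8, authorship .....1.2.
After op 3 (add_cursor(4)): buffer="liitrofoy" (len 9), cursors c3@4 c1@6 c2@8, authorship .....1.2.
After op 4 (move_left): buffer="liitrofoy" (len 9), cursors c3@3 c1@5 c2@7, authorship .....1.2.
After op 5 (delete): buffer="litooy" (len 6), cursors c3@2 c1@3 c2@4, authorship ...12.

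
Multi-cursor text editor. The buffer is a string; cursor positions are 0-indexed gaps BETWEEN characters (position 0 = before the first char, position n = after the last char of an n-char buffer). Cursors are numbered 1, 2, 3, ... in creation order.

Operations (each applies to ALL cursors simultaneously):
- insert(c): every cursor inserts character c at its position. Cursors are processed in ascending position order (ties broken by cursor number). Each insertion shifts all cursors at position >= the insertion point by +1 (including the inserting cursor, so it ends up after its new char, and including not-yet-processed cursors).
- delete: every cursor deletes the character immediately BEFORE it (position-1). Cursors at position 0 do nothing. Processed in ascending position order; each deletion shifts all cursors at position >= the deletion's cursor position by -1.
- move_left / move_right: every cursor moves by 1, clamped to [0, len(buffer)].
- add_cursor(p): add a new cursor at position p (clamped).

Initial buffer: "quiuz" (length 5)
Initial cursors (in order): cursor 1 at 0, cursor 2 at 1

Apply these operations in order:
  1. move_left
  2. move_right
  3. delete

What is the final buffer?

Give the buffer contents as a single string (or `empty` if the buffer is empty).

Answer: uiuz

Derivation:
After op 1 (move_left): buffer="quiuz" (len 5), cursors c1@0 c2@0, authorship .....
After op 2 (move_right): buffer="quiuz" (len 5), cursors c1@1 c2@1, authorship .....
After op 3 (delete): buffer="uiuz" (len 4), cursors c1@0 c2@0, authorship ....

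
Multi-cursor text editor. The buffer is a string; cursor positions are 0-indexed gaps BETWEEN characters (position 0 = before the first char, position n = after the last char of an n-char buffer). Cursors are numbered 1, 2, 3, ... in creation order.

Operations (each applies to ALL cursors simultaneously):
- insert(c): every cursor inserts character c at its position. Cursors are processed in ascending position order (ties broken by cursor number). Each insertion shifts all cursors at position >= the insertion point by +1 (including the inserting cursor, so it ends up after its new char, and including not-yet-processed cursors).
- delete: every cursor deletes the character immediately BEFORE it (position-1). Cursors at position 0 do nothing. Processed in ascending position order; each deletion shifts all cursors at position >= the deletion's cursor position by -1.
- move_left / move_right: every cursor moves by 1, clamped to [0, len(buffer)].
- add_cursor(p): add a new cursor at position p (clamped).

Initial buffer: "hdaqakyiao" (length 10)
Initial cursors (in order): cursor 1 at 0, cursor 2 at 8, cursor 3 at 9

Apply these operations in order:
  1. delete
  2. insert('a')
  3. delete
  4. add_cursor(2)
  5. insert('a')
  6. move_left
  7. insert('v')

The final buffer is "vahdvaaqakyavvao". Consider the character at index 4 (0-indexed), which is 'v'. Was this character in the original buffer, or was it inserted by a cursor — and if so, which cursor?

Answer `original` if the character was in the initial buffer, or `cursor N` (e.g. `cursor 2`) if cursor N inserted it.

After op 1 (delete): buffer="hdaqakyo" (len 8), cursors c1@0 c2@7 c3@7, authorship ........
After op 2 (insert('a')): buffer="ahdaqakyaao" (len 11), cursors c1@1 c2@10 c3@10, authorship 1.......23.
After op 3 (delete): buffer="hdaqakyo" (len 8), cursors c1@0 c2@7 c3@7, authorship ........
After op 4 (add_cursor(2)): buffer="hdaqakyo" (len 8), cursors c1@0 c4@2 c2@7 c3@7, authorship ........
After op 5 (insert('a')): buffer="ahdaaqakyaao" (len 12), cursors c1@1 c4@4 c2@11 c3@11, authorship 1..4.....23.
After op 6 (move_left): buffer="ahdaaqakyaao" (len 12), cursors c1@0 c4@3 c2@10 c3@10, authorship 1..4.....23.
After op 7 (insert('v')): buffer="vahdvaaqakyavvao" (len 16), cursors c1@1 c4@5 c2@14 c3@14, authorship 11..44.....2233.
Authorship (.=original, N=cursor N): 1 1 . . 4 4 . . . . . 2 2 3 3 .
Index 4: author = 4

Answer: cursor 4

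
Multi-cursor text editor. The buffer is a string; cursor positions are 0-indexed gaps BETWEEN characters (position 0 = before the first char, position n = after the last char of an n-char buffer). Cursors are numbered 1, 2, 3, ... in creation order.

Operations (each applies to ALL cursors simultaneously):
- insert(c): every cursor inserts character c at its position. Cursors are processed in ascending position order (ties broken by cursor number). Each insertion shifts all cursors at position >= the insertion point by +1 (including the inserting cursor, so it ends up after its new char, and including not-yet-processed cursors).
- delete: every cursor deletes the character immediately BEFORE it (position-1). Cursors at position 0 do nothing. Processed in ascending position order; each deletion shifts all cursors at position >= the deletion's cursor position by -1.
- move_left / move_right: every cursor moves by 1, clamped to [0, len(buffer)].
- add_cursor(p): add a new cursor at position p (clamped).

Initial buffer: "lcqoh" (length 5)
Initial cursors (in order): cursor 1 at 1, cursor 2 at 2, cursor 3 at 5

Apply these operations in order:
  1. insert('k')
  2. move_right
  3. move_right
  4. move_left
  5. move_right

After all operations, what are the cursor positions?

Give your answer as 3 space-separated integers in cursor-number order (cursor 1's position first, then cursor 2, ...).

Answer: 4 6 8

Derivation:
After op 1 (insert('k')): buffer="lkckqohk" (len 8), cursors c1@2 c2@4 c3@8, authorship .1.2...3
After op 2 (move_right): buffer="lkckqohk" (len 8), cursors c1@3 c2@5 c3@8, authorship .1.2...3
After op 3 (move_right): buffer="lkckqohk" (len 8), cursors c1@4 c2@6 c3@8, authorship .1.2...3
After op 4 (move_left): buffer="lkckqohk" (len 8), cursors c1@3 c2@5 c3@7, authorship .1.2...3
After op 5 (move_right): buffer="lkckqohk" (len 8), cursors c1@4 c2@6 c3@8, authorship .1.2...3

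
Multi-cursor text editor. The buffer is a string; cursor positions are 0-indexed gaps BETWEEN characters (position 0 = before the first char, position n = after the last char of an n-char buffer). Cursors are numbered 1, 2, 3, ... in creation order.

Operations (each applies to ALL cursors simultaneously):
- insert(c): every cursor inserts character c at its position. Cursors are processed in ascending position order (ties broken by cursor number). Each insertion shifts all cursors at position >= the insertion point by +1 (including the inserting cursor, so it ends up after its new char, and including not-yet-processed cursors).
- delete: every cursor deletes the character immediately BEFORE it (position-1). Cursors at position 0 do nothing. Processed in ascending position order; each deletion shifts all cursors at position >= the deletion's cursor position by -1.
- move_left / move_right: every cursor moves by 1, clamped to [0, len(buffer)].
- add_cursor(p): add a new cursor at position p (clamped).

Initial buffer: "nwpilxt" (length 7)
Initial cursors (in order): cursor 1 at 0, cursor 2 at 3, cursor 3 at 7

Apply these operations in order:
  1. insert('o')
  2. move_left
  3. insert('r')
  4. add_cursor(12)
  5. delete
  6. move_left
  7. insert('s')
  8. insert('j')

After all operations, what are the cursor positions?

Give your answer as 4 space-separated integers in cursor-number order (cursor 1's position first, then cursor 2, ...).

After op 1 (insert('o')): buffer="onwpoilxto" (len 10), cursors c1@1 c2@5 c3@10, authorship 1...2....3
After op 2 (move_left): buffer="onwpoilxto" (len 10), cursors c1@0 c2@4 c3@9, authorship 1...2....3
After op 3 (insert('r')): buffer="ronwproilxtro" (len 13), cursors c1@1 c2@6 c3@12, authorship 11...22....33
After op 4 (add_cursor(12)): buffer="ronwproilxtro" (len 13), cursors c1@1 c2@6 c3@12 c4@12, authorship 11...22....33
After op 5 (delete): buffer="onwpoilxo" (len 9), cursors c1@0 c2@4 c3@8 c4@8, authorship 1...2...3
After op 6 (move_left): buffer="onwpoilxo" (len 9), cursors c1@0 c2@3 c3@7 c4@7, authorship 1...2...3
After op 7 (insert('s')): buffer="sonwspoilssxo" (len 13), cursors c1@1 c2@5 c3@11 c4@11, authorship 11..2.2..34.3
After op 8 (insert('j')): buffer="sjonwsjpoilssjjxo" (len 17), cursors c1@2 c2@7 c3@15 c4@15, authorship 111..22.2..3434.3

Answer: 2 7 15 15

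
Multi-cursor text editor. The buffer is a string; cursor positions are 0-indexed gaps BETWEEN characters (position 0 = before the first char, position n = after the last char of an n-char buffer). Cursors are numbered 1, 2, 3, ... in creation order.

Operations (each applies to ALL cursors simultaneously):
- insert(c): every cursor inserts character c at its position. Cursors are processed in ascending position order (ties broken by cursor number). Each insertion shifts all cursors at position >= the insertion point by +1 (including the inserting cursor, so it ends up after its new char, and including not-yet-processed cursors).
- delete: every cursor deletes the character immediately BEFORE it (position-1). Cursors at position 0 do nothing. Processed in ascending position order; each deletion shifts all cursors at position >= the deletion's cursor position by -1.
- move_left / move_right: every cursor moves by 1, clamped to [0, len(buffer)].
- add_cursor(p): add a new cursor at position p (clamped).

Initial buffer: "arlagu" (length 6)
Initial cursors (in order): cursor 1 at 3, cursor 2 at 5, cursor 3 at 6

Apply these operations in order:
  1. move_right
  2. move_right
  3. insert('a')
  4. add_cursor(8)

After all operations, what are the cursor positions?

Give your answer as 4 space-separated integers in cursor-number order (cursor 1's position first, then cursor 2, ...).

Answer: 6 9 9 8

Derivation:
After op 1 (move_right): buffer="arlagu" (len 6), cursors c1@4 c2@6 c3@6, authorship ......
After op 2 (move_right): buffer="arlagu" (len 6), cursors c1@5 c2@6 c3@6, authorship ......
After op 3 (insert('a')): buffer="arlagauaa" (len 9), cursors c1@6 c2@9 c3@9, authorship .....1.23
After op 4 (add_cursor(8)): buffer="arlagauaa" (len 9), cursors c1@6 c4@8 c2@9 c3@9, authorship .....1.23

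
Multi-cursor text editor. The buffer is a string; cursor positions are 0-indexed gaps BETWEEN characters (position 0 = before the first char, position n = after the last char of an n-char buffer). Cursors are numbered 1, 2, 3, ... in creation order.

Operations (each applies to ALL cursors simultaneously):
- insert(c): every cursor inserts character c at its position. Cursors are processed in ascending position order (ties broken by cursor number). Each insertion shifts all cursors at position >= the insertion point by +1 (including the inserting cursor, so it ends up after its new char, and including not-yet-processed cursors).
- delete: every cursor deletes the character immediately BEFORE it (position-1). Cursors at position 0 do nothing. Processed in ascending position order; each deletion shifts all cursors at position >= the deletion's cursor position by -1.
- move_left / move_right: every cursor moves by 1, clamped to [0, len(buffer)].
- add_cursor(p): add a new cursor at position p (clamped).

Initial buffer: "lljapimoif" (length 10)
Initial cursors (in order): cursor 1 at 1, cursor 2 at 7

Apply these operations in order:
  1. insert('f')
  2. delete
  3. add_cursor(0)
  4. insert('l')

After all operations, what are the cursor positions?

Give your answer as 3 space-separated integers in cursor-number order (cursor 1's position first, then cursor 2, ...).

After op 1 (insert('f')): buffer="lfljapimfoif" (len 12), cursors c1@2 c2@9, authorship .1......2...
After op 2 (delete): buffer="lljapimoif" (len 10), cursors c1@1 c2@7, authorship ..........
After op 3 (add_cursor(0)): buffer="lljapimoif" (len 10), cursors c3@0 c1@1 c2@7, authorship ..........
After op 4 (insert('l')): buffer="lllljapimloif" (len 13), cursors c3@1 c1@3 c2@10, authorship 3.1......2...

Answer: 3 10 1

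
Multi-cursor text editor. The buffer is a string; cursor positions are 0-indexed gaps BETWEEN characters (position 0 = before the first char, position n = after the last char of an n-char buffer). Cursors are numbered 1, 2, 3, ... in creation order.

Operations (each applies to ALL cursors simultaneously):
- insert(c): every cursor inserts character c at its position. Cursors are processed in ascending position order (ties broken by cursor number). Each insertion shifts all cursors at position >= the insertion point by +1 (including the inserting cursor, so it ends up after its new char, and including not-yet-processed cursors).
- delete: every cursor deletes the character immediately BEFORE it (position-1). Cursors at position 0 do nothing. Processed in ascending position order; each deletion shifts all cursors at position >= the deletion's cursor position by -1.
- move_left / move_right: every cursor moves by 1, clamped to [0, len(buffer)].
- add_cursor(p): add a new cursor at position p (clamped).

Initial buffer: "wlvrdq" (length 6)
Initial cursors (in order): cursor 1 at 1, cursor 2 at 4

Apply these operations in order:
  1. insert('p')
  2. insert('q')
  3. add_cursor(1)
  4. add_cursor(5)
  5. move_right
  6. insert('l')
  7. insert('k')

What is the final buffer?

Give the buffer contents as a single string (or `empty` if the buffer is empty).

Answer: wplkqllkvrlkpqdlkq

Derivation:
After op 1 (insert('p')): buffer="wplvrpdq" (len 8), cursors c1@2 c2@6, authorship .1...2..
After op 2 (insert('q')): buffer="wpqlvrpqdq" (len 10), cursors c1@3 c2@8, authorship .11...22..
After op 3 (add_cursor(1)): buffer="wpqlvrpqdq" (len 10), cursors c3@1 c1@3 c2@8, authorship .11...22..
After op 4 (add_cursor(5)): buffer="wpqlvrpqdq" (len 10), cursors c3@1 c1@3 c4@5 c2@8, authorship .11...22..
After op 5 (move_right): buffer="wpqlvrpqdq" (len 10), cursors c3@2 c1@4 c4@6 c2@9, authorship .11...22..
After op 6 (insert('l')): buffer="wplqllvrlpqdlq" (len 14), cursors c3@3 c1@6 c4@9 c2@13, authorship .131.1..422.2.
After op 7 (insert('k')): buffer="wplkqllkvrlkpqdlkq" (len 18), cursors c3@4 c1@8 c4@12 c2@17, authorship .1331.11..4422.22.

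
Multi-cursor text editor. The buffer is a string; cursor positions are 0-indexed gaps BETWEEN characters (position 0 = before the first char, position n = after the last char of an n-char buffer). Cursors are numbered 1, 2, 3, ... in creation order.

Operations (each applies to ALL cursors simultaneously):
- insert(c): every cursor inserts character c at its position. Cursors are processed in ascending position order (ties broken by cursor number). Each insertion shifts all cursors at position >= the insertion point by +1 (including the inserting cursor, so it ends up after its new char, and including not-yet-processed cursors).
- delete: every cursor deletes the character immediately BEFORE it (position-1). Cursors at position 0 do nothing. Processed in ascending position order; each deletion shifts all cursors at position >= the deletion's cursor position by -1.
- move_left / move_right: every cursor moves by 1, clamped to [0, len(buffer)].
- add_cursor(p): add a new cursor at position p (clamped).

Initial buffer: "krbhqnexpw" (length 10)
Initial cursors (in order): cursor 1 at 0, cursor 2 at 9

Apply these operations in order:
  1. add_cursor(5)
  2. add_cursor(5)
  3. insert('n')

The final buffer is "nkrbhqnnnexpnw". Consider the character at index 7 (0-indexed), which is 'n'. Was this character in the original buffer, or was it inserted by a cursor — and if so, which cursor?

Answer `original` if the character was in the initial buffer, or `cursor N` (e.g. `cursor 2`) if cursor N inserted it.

Answer: cursor 4

Derivation:
After op 1 (add_cursor(5)): buffer="krbhqnexpw" (len 10), cursors c1@0 c3@5 c2@9, authorship ..........
After op 2 (add_cursor(5)): buffer="krbhqnexpw" (len 10), cursors c1@0 c3@5 c4@5 c2@9, authorship ..........
After op 3 (insert('n')): buffer="nkrbhqnnnexpnw" (len 14), cursors c1@1 c3@8 c4@8 c2@13, authorship 1.....34....2.
Authorship (.=original, N=cursor N): 1 . . . . . 3 4 . . . . 2 .
Index 7: author = 4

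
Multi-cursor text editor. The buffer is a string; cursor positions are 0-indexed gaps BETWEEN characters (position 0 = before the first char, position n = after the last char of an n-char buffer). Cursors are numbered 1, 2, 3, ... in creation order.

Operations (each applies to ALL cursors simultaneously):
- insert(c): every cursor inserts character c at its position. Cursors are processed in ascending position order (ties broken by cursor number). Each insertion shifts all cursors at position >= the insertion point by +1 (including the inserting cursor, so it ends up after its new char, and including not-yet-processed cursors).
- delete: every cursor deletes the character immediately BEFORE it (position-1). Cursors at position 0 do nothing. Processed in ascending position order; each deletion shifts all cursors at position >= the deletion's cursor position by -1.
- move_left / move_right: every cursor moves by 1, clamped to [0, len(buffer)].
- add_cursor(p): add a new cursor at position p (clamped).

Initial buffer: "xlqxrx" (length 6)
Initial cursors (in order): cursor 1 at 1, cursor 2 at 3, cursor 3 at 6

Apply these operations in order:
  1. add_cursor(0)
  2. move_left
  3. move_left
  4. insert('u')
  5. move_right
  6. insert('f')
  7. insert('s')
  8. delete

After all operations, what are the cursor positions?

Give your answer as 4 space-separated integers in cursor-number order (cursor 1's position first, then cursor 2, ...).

Answer: 5 8 13 5

Derivation:
After op 1 (add_cursor(0)): buffer="xlqxrx" (len 6), cursors c4@0 c1@1 c2@3 c3@6, authorship ......
After op 2 (move_left): buffer="xlqxrx" (len 6), cursors c1@0 c4@0 c2@2 c3@5, authorship ......
After op 3 (move_left): buffer="xlqxrx" (len 6), cursors c1@0 c4@0 c2@1 c3@4, authorship ......
After op 4 (insert('u')): buffer="uuxulqxurx" (len 10), cursors c1@2 c4@2 c2@4 c3@8, authorship 14.2...3..
After op 5 (move_right): buffer="uuxulqxurx" (len 10), cursors c1@3 c4@3 c2@5 c3@9, authorship 14.2...3..
After op 6 (insert('f')): buffer="uuxffulfqxurfx" (len 14), cursors c1@5 c4@5 c2@8 c3@13, authorship 14.142.2..3.3.
After op 7 (insert('s')): buffer="uuxffssulfsqxurfsx" (len 18), cursors c1@7 c4@7 c2@11 c3@17, authorship 14.14142.22..3.33.
After op 8 (delete): buffer="uuxffulfqxurfx" (len 14), cursors c1@5 c4@5 c2@8 c3@13, authorship 14.142.2..3.3.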